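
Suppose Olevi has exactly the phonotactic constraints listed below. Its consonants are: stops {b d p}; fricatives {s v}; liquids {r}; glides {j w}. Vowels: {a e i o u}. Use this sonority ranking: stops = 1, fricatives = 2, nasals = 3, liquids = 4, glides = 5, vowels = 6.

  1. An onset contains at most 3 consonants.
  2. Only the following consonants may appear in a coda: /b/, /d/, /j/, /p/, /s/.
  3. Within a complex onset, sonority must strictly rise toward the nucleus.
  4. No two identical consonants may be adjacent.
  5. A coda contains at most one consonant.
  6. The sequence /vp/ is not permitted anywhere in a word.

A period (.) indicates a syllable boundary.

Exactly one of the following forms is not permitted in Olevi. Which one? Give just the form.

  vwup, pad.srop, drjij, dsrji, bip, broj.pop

dsrji

vwup — σ1 onset /vw/ (2→5 rises), coda /p/ ok → permitted
pad.srop — σ1 onset /p/, coda /d/ ok; σ2 onset /sr/ (2→4 rises), coda /p/ ok → permitted
drjij — σ1 onset /drj/ (1→4→5 rises), coda /j/ ok → permitted
dsrji — violates constraint 1: syllable 1 onset /dsrj/ has 4 consonants (> 3) → not permitted
bip — σ1 onset /b/, coda /p/ ok → permitted
broj.pop — σ1 onset /br/ (1→4 rises), coda /j/ ok; σ2 onset /p/, coda /p/ ok → permitted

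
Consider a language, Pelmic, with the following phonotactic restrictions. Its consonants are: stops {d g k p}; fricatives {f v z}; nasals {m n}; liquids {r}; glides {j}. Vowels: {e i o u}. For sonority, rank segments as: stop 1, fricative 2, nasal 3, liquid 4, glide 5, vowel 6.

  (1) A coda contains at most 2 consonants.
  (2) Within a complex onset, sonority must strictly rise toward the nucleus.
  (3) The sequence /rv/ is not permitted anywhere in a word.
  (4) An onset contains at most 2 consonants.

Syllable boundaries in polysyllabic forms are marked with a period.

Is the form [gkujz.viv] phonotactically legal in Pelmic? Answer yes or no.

no

[gkujz.viv] — violates constraint 2: syllable 1 onset /gk/: /g/ (stop, 1) → /k/ (stop, 1) does not rise → phonotactically illegal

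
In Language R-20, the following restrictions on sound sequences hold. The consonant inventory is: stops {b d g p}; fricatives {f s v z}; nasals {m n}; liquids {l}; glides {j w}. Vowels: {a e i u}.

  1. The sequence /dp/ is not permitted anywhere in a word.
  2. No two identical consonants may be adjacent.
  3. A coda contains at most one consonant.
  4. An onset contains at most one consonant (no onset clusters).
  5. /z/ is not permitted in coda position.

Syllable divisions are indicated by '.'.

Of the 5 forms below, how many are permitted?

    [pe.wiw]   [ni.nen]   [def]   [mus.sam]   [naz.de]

3

[pe.wiw] — σ1 onset /p/, coda /∅/ ok; σ2 onset /w/, coda /w/ ok → permitted
[ni.nen] — σ1 onset /n/, coda /∅/ ok; σ2 onset /n/, coda /n/ ok → permitted
[def] — σ1 onset /d/, coda /f/ ok → permitted
[mus.sam] — violates constraint 2: adjacent identical consonants /ss/ → not permitted
[naz.de] — violates constraint 5: syllable 1 coda contains /z/ → not permitted
Permitted: [pe.wiw], [ni.nen], [def] → 3.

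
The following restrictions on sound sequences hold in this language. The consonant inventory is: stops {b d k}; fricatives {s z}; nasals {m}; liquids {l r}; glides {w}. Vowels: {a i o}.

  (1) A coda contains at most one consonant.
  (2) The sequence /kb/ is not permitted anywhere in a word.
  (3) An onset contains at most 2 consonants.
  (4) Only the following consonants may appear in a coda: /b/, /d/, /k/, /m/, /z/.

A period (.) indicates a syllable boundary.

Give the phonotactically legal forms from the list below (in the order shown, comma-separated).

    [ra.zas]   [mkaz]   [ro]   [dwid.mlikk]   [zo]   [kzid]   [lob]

[mkaz], [ro], [zo], [kzid], [lob]

[ra.zas] — violates constraint 4: syllable 2 coda contains /s/, which is not a licensed coda consonant → phonotactically illegal
[mkaz] — σ1 onset /mk/ (2C), coda /z/ ok → phonotactically legal
[ro] — σ1 onset /r/, coda /∅/ ok → phonotactically legal
[dwid.mlikk] — violates constraint 1: syllable 2 coda /kk/ has 2 consonants (> 1) → phonotactically illegal
[zo] — σ1 onset /z/, coda /∅/ ok → phonotactically legal
[kzid] — σ1 onset /kz/ (2C), coda /d/ ok → phonotactically legal
[lob] — σ1 onset /l/, coda /b/ ok → phonotactically legal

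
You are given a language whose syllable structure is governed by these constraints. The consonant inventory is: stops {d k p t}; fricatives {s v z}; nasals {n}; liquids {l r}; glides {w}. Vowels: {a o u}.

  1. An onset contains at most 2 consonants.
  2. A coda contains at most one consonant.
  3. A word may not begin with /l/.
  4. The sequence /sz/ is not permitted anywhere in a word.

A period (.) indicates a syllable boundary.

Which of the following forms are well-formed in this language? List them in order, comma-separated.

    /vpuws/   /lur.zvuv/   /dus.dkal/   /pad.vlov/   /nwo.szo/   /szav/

/dus.dkal/, /pad.vlov/

/vpuws/ — violates constraint 2: syllable 1 coda /ws/ has 2 consonants (> 1) → ill-formed
/lur.zvuv/ — violates constraint 3: word begins with /l/ → ill-formed
/dus.dkal/ — σ1 onset /d/, coda /s/ ok; σ2 onset /dk/ (2C), coda /l/ ok → well-formed
/pad.vlov/ — σ1 onset /p/, coda /d/ ok; σ2 onset /vl/ (2C), coda /v/ ok → well-formed
/nwo.szo/ — violates constraint 4: contains banned sequence /sz/ → ill-formed
/szav/ — violates constraint 4: contains banned sequence /sz/ → ill-formed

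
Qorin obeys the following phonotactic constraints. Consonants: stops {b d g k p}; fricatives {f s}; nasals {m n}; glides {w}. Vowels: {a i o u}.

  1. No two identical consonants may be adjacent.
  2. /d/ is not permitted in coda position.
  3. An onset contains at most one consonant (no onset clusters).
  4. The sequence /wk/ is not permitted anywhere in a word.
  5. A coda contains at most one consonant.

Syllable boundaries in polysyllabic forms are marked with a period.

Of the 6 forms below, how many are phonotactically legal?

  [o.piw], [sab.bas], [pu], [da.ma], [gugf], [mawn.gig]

3

[o.piw] — σ1 onset /∅/, coda /∅/ ok; σ2 onset /p/, coda /w/ ok → phonotactically legal
[sab.bas] — violates constraint 1: adjacent identical consonants /bb/ → phonotactically illegal
[pu] — σ1 onset /p/, coda /∅/ ok → phonotactically legal
[da.ma] — σ1 onset /d/, coda /∅/ ok; σ2 onset /m/, coda /∅/ ok → phonotactically legal
[gugf] — violates constraint 5: syllable 1 coda /gf/ has 2 consonants (> 1) → phonotactically illegal
[mawn.gig] — violates constraint 5: syllable 1 coda /wn/ has 2 consonants (> 1) → phonotactically illegal
Phonotactically legal: [o.piw], [pu], [da.ma] → 3.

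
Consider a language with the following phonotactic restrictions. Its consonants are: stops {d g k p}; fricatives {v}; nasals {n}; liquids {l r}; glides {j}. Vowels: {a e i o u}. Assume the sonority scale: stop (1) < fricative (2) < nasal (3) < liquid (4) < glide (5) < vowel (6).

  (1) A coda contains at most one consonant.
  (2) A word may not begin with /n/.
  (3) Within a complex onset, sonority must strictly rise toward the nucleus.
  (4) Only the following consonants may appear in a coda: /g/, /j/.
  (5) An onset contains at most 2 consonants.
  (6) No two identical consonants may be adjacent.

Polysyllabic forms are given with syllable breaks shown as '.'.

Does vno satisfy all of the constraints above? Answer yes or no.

vno — σ1 onset /vn/ (2→3 rises), coda /∅/ ok → well-formed

yes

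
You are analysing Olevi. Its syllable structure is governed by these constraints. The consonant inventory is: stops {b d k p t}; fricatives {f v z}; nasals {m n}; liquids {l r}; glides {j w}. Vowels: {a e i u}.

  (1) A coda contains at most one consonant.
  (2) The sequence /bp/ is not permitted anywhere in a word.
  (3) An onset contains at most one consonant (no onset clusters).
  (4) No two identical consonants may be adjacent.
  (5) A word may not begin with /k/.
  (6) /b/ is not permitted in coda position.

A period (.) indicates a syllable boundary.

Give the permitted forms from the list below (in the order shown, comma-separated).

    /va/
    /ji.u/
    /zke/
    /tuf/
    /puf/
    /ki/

/va/, /ji.u/, /tuf/, /puf/

/va/ — σ1 onset /v/, coda /∅/ ok → permitted
/ji.u/ — σ1 onset /j/, coda /∅/ ok; σ2 onset /∅/, coda /∅/ ok → permitted
/zke/ — violates constraint 3: syllable 1 onset /zk/ has 2 consonants (> 1) → not permitted
/tuf/ — σ1 onset /t/, coda /f/ ok → permitted
/puf/ — σ1 onset /p/, coda /f/ ok → permitted
/ki/ — violates constraint 5: word begins with /k/ → not permitted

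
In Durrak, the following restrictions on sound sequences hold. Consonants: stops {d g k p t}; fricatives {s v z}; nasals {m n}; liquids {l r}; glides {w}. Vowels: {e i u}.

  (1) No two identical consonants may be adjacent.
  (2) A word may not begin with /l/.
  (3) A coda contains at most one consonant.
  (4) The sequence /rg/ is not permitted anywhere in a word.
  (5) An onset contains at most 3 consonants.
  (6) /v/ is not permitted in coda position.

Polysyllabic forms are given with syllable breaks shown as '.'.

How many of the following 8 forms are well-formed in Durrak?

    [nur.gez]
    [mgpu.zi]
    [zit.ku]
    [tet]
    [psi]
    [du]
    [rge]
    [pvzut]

[nur.gez] — violates constraint 4: contains banned sequence /rg/ → ill-formed
[mgpu.zi] — σ1 onset /mgp/ (3C), coda /∅/ ok; σ2 onset /z/, coda /∅/ ok → well-formed
[zit.ku] — σ1 onset /z/, coda /t/ ok; σ2 onset /k/, coda /∅/ ok → well-formed
[tet] — σ1 onset /t/, coda /t/ ok → well-formed
[psi] — σ1 onset /ps/ (2C), coda /∅/ ok → well-formed
[du] — σ1 onset /d/, coda /∅/ ok → well-formed
[rge] — violates constraint 4: contains banned sequence /rg/ → ill-formed
[pvzut] — σ1 onset /pvz/ (3C), coda /t/ ok → well-formed
Well-formed: [mgpu.zi], [zit.ku], [tet], [psi], [du], [pvzut] → 6.

6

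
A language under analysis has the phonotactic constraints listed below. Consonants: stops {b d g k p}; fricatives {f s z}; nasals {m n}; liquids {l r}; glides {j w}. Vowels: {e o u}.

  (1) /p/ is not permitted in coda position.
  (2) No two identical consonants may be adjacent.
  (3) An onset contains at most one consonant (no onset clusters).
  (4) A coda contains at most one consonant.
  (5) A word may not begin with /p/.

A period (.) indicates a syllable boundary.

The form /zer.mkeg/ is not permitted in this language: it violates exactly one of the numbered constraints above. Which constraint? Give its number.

/zer.mkeg/: syllable 2 onset /mk/ has 2 consonants (> 1).
This is a violation of constraint 3: "An onset contains at most one consonant (no onset clusters)."
The remaining constraints (1, 2, 4, 5) are satisfied.

3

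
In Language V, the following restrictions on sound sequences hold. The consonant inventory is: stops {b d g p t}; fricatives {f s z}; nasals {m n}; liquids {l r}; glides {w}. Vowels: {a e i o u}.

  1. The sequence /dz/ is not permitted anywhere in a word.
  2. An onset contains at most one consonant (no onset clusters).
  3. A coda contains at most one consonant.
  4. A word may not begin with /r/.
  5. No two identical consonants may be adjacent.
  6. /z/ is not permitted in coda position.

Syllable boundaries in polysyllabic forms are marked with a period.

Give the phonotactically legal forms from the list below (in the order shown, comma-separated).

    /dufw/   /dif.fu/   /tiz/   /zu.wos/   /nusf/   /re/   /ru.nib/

/zu.wos/

/dufw/ — violates constraint 3: syllable 1 coda /fw/ has 2 consonants (> 1) → phonotactically illegal
/dif.fu/ — violates constraint 5: adjacent identical consonants /ff/ → phonotactically illegal
/tiz/ — violates constraint 6: syllable 1 coda contains /z/ → phonotactically illegal
/zu.wos/ — σ1 onset /z/, coda /∅/ ok; σ2 onset /w/, coda /s/ ok → phonotactically legal
/nusf/ — violates constraint 3: syllable 1 coda /sf/ has 2 consonants (> 1) → phonotactically illegal
/re/ — violates constraint 4: word begins with /r/ → phonotactically illegal
/ru.nib/ — violates constraint 4: word begins with /r/ → phonotactically illegal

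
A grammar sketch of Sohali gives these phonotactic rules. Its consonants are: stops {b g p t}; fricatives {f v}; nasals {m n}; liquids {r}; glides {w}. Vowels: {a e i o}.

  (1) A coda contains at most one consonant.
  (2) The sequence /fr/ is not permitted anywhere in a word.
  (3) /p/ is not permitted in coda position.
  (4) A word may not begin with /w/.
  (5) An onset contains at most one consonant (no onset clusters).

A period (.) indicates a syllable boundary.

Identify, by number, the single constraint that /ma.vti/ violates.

/ma.vti/: syllable 2 onset /vt/ has 2 consonants (> 1).
This is a violation of constraint 5: "An onset contains at most one consonant (no onset clusters)."
The remaining constraints (1, 2, 3, 4) are satisfied.

5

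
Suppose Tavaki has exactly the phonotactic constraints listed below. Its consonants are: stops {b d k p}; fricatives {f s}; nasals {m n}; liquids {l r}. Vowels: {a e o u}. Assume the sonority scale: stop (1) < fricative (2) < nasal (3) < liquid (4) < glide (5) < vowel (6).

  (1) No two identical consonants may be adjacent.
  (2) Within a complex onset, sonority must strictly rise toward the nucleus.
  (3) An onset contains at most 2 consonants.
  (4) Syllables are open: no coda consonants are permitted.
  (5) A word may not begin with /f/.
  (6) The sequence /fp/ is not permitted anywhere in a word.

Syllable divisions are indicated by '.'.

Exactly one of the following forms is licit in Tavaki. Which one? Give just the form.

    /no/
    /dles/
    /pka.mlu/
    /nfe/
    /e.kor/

/no/

/no/ — σ1 onset /n/, coda /∅/ ok → licit
/dles/ — violates constraint 4: syllable 1 coda /s/ has 1 consonant (> 0) → illicit
/pka.mlu/ — violates constraint 2: syllable 1 onset /pk/: /p/ (stop, 1) → /k/ (stop, 1) does not rise → illicit
/nfe/ — violates constraint 2: syllable 1 onset /nf/: /n/ (nasal, 3) → /f/ (fricative, 2) does not rise → illicit
/e.kor/ — violates constraint 4: syllable 2 coda /r/ has 1 consonant (> 0) → illicit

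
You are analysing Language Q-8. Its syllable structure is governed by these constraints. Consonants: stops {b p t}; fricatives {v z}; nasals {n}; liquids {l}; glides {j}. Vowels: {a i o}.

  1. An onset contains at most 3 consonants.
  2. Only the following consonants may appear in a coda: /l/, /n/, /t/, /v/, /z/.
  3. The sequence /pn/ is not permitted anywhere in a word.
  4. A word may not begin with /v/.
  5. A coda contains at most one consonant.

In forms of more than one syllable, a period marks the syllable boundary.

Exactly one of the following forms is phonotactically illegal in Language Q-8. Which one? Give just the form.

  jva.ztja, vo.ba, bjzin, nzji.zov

vo.ba

jva.ztja — σ1 onset /jv/ (2C), coda /∅/ ok; σ2 onset /ztj/ (3C), coda /∅/ ok → phonotactically legal
vo.ba — violates constraint 4: word begins with /v/ → phonotactically illegal
bjzin — σ1 onset /bjz/ (3C), coda /n/ ok → phonotactically legal
nzji.zov — σ1 onset /nzj/ (3C), coda /∅/ ok; σ2 onset /z/, coda /v/ ok → phonotactically legal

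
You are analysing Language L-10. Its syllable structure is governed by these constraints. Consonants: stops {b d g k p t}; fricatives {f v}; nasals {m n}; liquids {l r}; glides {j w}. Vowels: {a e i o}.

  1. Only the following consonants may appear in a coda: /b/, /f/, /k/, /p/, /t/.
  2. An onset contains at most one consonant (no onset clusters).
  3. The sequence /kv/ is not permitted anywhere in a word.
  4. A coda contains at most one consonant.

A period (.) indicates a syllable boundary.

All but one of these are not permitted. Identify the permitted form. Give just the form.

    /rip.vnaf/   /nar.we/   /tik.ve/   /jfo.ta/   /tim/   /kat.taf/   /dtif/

/rip.vnaf/ — violates constraint 2: syllable 2 onset /vn/ has 2 consonants (> 1) → not permitted
/nar.we/ — violates constraint 1: syllable 1 coda contains /r/, which is not a licensed coda consonant → not permitted
/tik.ve/ — violates constraint 3: contains banned sequence /kv/ → not permitted
/jfo.ta/ — violates constraint 2: syllable 1 onset /jf/ has 2 consonants (> 1) → not permitted
/tim/ — violates constraint 1: syllable 1 coda contains /m/, which is not a licensed coda consonant → not permitted
/kat.taf/ — σ1 onset /k/, coda /t/ ok; σ2 onset /t/, coda /f/ ok → permitted
/dtif/ — violates constraint 2: syllable 1 onset /dt/ has 2 consonants (> 1) → not permitted

/kat.taf/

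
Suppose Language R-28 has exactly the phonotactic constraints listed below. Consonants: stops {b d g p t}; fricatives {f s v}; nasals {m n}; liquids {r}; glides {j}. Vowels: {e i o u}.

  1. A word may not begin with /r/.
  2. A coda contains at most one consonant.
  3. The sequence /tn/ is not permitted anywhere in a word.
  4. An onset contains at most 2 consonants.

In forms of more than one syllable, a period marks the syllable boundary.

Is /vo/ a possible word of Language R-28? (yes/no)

yes

/vo/ — σ1 onset /v/, coda /∅/ ok → licit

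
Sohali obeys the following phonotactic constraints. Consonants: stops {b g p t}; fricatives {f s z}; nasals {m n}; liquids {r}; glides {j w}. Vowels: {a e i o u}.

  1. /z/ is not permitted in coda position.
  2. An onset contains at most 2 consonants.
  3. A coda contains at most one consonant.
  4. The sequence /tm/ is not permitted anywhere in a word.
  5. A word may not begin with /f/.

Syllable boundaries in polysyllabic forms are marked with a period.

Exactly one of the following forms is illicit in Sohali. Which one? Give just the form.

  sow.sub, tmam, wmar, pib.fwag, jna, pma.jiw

sow.sub — σ1 onset /s/, coda /w/ ok; σ2 onset /s/, coda /b/ ok → licit
tmam — violates constraint 4: contains banned sequence /tm/ → illicit
wmar — σ1 onset /wm/ (2C), coda /r/ ok → licit
pib.fwag — σ1 onset /p/, coda /b/ ok; σ2 onset /fw/ (2C), coda /g/ ok → licit
jna — σ1 onset /jn/ (2C), coda /∅/ ok → licit
pma.jiw — σ1 onset /pm/ (2C), coda /∅/ ok; σ2 onset /j/, coda /w/ ok → licit

tmam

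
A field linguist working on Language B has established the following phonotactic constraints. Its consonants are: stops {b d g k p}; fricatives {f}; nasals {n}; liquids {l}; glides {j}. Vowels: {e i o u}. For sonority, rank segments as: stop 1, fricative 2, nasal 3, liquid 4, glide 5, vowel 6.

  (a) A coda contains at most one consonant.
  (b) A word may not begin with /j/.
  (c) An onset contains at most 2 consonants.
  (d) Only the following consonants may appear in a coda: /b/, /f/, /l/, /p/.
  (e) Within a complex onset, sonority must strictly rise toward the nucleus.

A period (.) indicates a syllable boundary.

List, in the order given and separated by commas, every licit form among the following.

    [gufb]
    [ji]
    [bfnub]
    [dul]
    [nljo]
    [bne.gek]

[dul]

[gufb] — violates constraint (a): syllable 1 coda /fb/ has 2 consonants (> 1) → illicit
[ji] — violates constraint (b): word begins with /j/ → illicit
[bfnub] — violates constraint (c): syllable 1 onset /bfn/ has 3 consonants (> 2) → illicit
[dul] — σ1 onset /d/, coda /l/ ok → licit
[nljo] — violates constraint (c): syllable 1 onset /nlj/ has 3 consonants (> 2) → illicit
[bne.gek] — violates constraint (d): syllable 2 coda contains /k/, which is not a licensed coda consonant → illicit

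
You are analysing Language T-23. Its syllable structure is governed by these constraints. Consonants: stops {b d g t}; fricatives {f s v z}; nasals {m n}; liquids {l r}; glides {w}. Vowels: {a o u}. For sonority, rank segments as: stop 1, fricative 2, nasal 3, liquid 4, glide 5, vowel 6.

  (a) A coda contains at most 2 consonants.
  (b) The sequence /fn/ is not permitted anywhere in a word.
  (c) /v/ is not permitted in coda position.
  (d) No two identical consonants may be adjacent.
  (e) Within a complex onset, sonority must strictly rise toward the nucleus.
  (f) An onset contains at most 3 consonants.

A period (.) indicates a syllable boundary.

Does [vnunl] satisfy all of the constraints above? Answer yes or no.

[vnunl] — σ1 onset /vn/ (2→3 rises), coda /nl/ (2C) ok → licit

yes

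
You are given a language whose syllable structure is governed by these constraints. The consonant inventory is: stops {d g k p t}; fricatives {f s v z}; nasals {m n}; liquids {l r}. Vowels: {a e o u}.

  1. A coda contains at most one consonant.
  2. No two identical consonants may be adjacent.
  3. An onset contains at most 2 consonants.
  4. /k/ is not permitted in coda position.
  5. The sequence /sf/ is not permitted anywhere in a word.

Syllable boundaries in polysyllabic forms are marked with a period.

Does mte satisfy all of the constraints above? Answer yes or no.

yes

mte — σ1 onset /mt/ (2C), coda /∅/ ok → well-formed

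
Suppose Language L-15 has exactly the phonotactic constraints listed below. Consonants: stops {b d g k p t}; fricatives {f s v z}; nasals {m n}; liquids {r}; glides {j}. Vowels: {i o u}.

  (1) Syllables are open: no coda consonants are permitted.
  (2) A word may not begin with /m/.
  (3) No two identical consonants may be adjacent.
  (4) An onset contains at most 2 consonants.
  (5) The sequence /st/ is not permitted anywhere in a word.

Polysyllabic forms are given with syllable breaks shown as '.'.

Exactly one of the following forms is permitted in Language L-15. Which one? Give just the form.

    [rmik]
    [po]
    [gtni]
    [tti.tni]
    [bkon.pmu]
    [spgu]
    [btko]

[rmik] — violates constraint 1: syllable 1 coda /k/ has 1 consonant (> 0) → not permitted
[po] — σ1 onset /p/, coda /∅/ ok → permitted
[gtni] — violates constraint 4: syllable 1 onset /gtn/ has 3 consonants (> 2) → not permitted
[tti.tni] — violates constraint 3: adjacent identical consonants /tt/ → not permitted
[bkon.pmu] — violates constraint 1: syllable 1 coda /n/ has 1 consonant (> 0) → not permitted
[spgu] — violates constraint 4: syllable 1 onset /spg/ has 3 consonants (> 2) → not permitted
[btko] — violates constraint 4: syllable 1 onset /btk/ has 3 consonants (> 2) → not permitted

[po]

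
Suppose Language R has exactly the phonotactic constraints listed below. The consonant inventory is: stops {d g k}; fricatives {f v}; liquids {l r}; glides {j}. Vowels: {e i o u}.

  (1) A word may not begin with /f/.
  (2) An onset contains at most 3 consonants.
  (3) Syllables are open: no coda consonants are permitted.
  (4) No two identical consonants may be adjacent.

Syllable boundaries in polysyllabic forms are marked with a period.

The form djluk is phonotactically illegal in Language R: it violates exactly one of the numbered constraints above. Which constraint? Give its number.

3

djluk: syllable 1 coda /k/ has 1 consonant (> 0).
This is a violation of constraint 3: "Syllables are open: no coda consonants are permitted."
The remaining constraints (1, 2, 4) are satisfied.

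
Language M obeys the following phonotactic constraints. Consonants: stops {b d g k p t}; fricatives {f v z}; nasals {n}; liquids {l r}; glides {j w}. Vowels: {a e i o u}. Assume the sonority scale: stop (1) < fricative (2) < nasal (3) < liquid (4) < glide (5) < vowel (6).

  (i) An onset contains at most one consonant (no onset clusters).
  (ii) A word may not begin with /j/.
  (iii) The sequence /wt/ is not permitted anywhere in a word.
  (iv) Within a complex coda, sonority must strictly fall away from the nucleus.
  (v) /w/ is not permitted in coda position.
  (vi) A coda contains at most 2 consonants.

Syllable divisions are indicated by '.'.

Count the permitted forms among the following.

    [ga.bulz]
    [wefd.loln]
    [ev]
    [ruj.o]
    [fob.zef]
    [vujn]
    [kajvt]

6

[ga.bulz] — σ1 onset /g/, coda /∅/ ok; σ2 onset /b/, coda /lz/ (4→2 falls) ok → permitted
[wefd.loln] — σ1 onset /w/, coda /fd/ (2→1 falls) ok; σ2 onset /l/, coda /ln/ (4→3 falls) ok → permitted
[ev] — σ1 onset /∅/, coda /v/ ok → permitted
[ruj.o] — σ1 onset /r/, coda /j/ ok; σ2 onset /∅/, coda /∅/ ok → permitted
[fob.zef] — σ1 onset /f/, coda /b/ ok; σ2 onset /z/, coda /f/ ok → permitted
[vujn] — σ1 onset /v/, coda /jn/ (5→3 falls) ok → permitted
[kajvt] — violates constraint (vi): syllable 1 coda /jvt/ has 3 consonants (> 2) → not permitted
Permitted: [ga.bulz], [wefd.loln], [ev], [ruj.o], [fob.zef], [vujn] → 6.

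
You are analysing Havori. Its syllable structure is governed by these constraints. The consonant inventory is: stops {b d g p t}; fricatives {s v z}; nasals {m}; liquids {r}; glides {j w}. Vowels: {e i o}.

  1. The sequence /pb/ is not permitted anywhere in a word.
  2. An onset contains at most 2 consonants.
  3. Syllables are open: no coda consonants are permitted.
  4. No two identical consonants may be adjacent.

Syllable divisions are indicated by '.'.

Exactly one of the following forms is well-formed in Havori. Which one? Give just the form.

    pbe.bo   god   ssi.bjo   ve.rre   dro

pbe.bo — violates constraint 1: contains banned sequence /pb/ → ill-formed
god — violates constraint 3: syllable 1 coda /d/ has 1 consonant (> 0) → ill-formed
ssi.bjo — violates constraint 4: adjacent identical consonants /ss/ → ill-formed
ve.rre — violates constraint 4: adjacent identical consonants /rr/ → ill-formed
dro — σ1 onset /dr/ (2C), coda /∅/ ok → well-formed

dro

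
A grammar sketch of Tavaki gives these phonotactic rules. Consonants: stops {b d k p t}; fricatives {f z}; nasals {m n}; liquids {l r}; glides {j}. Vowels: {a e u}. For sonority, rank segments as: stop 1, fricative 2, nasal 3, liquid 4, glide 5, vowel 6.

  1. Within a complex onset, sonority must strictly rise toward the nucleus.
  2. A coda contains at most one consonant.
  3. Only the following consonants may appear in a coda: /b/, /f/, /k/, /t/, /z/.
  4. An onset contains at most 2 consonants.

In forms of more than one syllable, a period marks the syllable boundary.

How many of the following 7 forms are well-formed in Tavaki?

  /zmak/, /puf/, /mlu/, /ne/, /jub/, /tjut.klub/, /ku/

/zmak/ — σ1 onset /zm/ (2→3 rises), coda /k/ ok → well-formed
/puf/ — σ1 onset /p/, coda /f/ ok → well-formed
/mlu/ — σ1 onset /ml/ (3→4 rises), coda /∅/ ok → well-formed
/ne/ — σ1 onset /n/, coda /∅/ ok → well-formed
/jub/ — σ1 onset /j/, coda /b/ ok → well-formed
/tjut.klub/ — σ1 onset /tj/ (1→5 rises), coda /t/ ok; σ2 onset /kl/ (1→4 rises), coda /b/ ok → well-formed
/ku/ — σ1 onset /k/, coda /∅/ ok → well-formed
Well-formed: /zmak/, /puf/, /mlu/, /ne/, /jub/, /tjut.klub/, /ku/ → 7.

7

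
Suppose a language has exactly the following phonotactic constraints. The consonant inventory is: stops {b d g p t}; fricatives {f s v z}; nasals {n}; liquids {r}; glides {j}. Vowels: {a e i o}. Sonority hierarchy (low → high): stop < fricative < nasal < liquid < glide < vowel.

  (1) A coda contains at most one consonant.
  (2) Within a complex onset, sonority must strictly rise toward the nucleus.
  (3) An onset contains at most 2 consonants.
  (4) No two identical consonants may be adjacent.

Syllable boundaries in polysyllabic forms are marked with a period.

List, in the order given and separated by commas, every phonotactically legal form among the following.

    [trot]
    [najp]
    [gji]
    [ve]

[trot] — σ1 onset /tr/ (1→4 rises), coda /t/ ok → phonotactically legal
[najp] — violates constraint 1: syllable 1 coda /jp/ has 2 consonants (> 1) → phonotactically illegal
[gji] — σ1 onset /gj/ (1→5 rises), coda /∅/ ok → phonotactically legal
[ve] — σ1 onset /v/, coda /∅/ ok → phonotactically legal

[trot], [gji], [ve]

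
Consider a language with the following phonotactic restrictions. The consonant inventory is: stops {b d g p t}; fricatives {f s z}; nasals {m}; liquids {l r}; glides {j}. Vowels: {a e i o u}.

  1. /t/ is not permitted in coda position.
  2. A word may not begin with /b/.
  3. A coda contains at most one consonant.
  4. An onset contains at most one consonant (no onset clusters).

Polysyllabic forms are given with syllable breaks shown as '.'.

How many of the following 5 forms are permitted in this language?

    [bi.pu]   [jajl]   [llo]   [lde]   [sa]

[bi.pu] — violates constraint 2: word begins with /b/ → not permitted
[jajl] — violates constraint 3: syllable 1 coda /jl/ has 2 consonants (> 1) → not permitted
[llo] — violates constraint 4: syllable 1 onset /ll/ has 2 consonants (> 1) → not permitted
[lde] — violates constraint 4: syllable 1 onset /ld/ has 2 consonants (> 1) → not permitted
[sa] — σ1 onset /s/, coda /∅/ ok → permitted
Permitted: [sa] → 1.

1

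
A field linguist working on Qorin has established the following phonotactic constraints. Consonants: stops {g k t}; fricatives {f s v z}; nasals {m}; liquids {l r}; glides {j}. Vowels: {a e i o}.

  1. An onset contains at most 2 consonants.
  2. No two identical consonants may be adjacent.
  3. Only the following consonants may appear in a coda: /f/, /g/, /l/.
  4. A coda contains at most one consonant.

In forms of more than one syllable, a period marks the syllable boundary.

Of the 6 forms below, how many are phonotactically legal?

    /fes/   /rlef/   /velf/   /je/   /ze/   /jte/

/fes/ — violates constraint 3: syllable 1 coda contains /s/, which is not a licensed coda consonant → phonotactically illegal
/rlef/ — σ1 onset /rl/ (2C), coda /f/ ok → phonotactically legal
/velf/ — violates constraint 4: syllable 1 coda /lf/ has 2 consonants (> 1) → phonotactically illegal
/je/ — σ1 onset /j/, coda /∅/ ok → phonotactically legal
/ze/ — σ1 onset /z/, coda /∅/ ok → phonotactically legal
/jte/ — σ1 onset /jt/ (2C), coda /∅/ ok → phonotactically legal
Phonotactically legal: /rlef/, /je/, /ze/, /jte/ → 4.

4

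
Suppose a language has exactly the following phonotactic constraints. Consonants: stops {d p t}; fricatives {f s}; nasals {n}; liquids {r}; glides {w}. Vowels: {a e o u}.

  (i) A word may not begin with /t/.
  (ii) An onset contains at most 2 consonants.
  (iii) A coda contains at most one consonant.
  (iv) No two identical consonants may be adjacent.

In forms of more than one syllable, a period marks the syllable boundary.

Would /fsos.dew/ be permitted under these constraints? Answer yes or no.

/fsos.dew/ — σ1 onset /fs/ (2C), coda /s/ ok; σ2 onset /d/, coda /w/ ok → permitted

yes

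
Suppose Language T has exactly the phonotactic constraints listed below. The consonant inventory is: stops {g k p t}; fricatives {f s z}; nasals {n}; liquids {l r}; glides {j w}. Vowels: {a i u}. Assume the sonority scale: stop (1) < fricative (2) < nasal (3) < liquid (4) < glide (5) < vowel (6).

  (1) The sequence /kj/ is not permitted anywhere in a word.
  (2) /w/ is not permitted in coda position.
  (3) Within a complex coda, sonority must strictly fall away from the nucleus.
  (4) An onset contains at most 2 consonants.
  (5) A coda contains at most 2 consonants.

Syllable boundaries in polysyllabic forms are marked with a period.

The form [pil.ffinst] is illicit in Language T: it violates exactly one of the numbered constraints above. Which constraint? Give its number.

[pil.ffinst]: syllable 2 coda /nst/ has 3 consonants (> 2).
This is a violation of constraint 5: "A coda contains at most 2 consonants."
The remaining constraints (1, 2, 3, 4) are satisfied.

5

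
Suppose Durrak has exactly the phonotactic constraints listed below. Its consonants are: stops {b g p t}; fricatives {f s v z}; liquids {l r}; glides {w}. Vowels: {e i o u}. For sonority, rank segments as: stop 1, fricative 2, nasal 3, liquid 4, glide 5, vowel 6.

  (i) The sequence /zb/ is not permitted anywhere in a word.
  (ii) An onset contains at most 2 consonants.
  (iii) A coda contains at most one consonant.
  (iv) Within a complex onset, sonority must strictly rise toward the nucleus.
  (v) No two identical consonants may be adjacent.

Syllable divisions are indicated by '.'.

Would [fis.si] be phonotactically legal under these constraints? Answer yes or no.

[fis.si] — violates constraint (v): adjacent identical consonants /ss/ → phonotactically illegal

no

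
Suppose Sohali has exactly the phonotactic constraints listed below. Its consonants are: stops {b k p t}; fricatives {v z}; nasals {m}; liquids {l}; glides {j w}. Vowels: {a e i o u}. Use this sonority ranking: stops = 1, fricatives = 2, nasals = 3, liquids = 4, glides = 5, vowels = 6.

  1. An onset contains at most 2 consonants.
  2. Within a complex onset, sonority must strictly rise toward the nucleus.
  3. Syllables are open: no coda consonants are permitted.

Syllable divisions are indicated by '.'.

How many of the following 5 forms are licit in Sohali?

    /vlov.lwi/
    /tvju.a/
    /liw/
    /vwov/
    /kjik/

/vlov.lwi/ — violates constraint 3: syllable 1 coda /v/ has 1 consonant (> 0) → illicit
/tvju.a/ — violates constraint 1: syllable 1 onset /tvj/ has 3 consonants (> 2) → illicit
/liw/ — violates constraint 3: syllable 1 coda /w/ has 1 consonant (> 0) → illicit
/vwov/ — violates constraint 3: syllable 1 coda /v/ has 1 consonant (> 0) → illicit
/kjik/ — violates constraint 3: syllable 1 coda /k/ has 1 consonant (> 0) → illicit
No form is licit → 0.

0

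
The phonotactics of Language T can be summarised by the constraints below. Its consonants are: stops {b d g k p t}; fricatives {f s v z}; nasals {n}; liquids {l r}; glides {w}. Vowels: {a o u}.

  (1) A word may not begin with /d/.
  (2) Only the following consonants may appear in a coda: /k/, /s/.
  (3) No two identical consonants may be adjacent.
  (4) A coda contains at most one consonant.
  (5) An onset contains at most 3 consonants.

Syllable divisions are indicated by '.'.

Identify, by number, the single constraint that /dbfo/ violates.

1

/dbfo/: word begins with /d/.
This is a violation of constraint 1: "A word may not begin with /d/."
The remaining constraints (2, 3, 4, 5) are satisfied.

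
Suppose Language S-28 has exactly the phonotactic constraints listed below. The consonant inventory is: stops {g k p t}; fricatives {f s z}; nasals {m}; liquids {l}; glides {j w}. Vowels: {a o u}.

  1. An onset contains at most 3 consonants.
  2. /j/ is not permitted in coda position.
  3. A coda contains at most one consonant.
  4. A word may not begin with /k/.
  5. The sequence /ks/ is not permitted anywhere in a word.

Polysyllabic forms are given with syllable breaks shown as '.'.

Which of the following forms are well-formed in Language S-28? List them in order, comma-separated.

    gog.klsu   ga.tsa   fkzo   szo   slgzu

gog.klsu, ga.tsa, fkzo, szo

gog.klsu — σ1 onset /g/, coda /g/ ok; σ2 onset /kls/ (3C), coda /∅/ ok → well-formed
ga.tsa — σ1 onset /g/, coda /∅/ ok; σ2 onset /ts/ (2C), coda /∅/ ok → well-formed
fkzo — σ1 onset /fkz/ (3C), coda /∅/ ok → well-formed
szo — σ1 onset /sz/ (2C), coda /∅/ ok → well-formed
slgzu — violates constraint 1: syllable 1 onset /slgz/ has 4 consonants (> 3) → ill-formed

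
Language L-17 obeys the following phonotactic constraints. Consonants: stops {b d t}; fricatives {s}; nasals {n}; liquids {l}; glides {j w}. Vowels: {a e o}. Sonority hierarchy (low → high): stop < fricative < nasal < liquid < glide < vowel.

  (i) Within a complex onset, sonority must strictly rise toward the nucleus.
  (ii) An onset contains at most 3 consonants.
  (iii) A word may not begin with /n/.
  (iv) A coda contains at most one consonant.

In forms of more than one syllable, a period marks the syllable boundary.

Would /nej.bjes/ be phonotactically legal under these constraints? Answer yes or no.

no

/nej.bjes/ — violates constraint (iii): word begins with /n/ → phonotactically illegal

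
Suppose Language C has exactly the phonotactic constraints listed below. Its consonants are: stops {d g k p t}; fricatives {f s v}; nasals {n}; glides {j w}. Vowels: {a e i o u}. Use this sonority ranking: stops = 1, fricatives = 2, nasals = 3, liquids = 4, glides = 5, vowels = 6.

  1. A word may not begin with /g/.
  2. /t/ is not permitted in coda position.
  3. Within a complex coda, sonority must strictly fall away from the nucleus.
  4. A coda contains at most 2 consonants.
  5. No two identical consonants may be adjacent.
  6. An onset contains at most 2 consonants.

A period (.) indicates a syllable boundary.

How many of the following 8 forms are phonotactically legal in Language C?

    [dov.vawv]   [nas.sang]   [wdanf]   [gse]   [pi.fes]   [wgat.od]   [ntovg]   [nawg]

4

[dov.vawv] — violates constraint 5: adjacent identical consonants /vv/ → phonotactically illegal
[nas.sang] — violates constraint 5: adjacent identical consonants /ss/ → phonotactically illegal
[wdanf] — σ1 onset /wd/ (2C), coda /nf/ (3→2 falls) ok → phonotactically legal
[gse] — violates constraint 1: word begins with /g/ → phonotactically illegal
[pi.fes] — σ1 onset /p/, coda /∅/ ok; σ2 onset /f/, coda /s/ ok → phonotactically legal
[wgat.od] — violates constraint 2: syllable 1 coda contains /t/ → phonotactically illegal
[ntovg] — σ1 onset /nt/ (2C), coda /vg/ (2→1 falls) ok → phonotactically legal
[nawg] — σ1 onset /n/, coda /wg/ (5→1 falls) ok → phonotactically legal
Phonotactically legal: [wdanf], [pi.fes], [ntovg], [nawg] → 4.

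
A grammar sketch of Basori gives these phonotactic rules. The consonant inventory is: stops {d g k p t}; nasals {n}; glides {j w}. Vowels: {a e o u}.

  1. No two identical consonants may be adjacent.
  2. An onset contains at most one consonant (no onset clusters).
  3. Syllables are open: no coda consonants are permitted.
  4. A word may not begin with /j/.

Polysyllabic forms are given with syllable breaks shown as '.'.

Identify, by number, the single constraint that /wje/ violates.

2

/wje/: syllable 1 onset /wj/ has 2 consonants (> 1).
This is a violation of constraint 2: "An onset contains at most one consonant (no onset clusters)."
The remaining constraints (1, 3, 4) are satisfied.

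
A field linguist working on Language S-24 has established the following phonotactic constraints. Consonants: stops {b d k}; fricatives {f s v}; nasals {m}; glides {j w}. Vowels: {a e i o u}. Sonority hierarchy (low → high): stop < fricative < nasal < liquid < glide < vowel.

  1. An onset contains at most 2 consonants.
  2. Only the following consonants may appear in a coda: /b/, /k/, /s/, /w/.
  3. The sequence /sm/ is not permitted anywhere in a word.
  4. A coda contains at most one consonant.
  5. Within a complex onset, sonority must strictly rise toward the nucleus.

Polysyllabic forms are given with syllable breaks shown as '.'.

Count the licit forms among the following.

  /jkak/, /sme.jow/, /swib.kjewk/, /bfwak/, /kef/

0

/jkak/ — violates constraint 5: syllable 1 onset /jk/: /j/ (glide, 5) → /k/ (stop, 1) does not rise → illicit
/sme.jow/ — violates constraint 3: contains banned sequence /sm/ → illicit
/swib.kjewk/ — violates constraint 4: syllable 2 coda /wk/ has 2 consonants (> 1) → illicit
/bfwak/ — violates constraint 1: syllable 1 onset /bfw/ has 3 consonants (> 2) → illicit
/kef/ — violates constraint 2: syllable 1 coda contains /f/, which is not a licensed coda consonant → illicit
No form is licit → 0.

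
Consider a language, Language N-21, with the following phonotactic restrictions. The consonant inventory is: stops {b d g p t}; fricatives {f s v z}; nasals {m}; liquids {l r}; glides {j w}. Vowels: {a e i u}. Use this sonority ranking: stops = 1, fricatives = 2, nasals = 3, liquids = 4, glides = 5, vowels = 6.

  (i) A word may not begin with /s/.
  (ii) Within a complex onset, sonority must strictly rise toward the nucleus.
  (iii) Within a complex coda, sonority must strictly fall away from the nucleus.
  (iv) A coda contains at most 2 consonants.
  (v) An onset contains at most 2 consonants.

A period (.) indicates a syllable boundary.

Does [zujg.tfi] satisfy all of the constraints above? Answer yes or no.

[zujg.tfi] — σ1 onset /z/, coda /jg/ (5→1 falls) ok; σ2 onset /tf/ (1→2 rises), coda /∅/ ok → permitted

yes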